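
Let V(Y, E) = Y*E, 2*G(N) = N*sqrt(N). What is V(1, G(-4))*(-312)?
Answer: 1248*I ≈ 1248.0*I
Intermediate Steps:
G(N) = N**(3/2)/2 (G(N) = (N*sqrt(N))/2 = N**(3/2)/2)
V(Y, E) = E*Y
V(1, G(-4))*(-312) = (((-4)**(3/2)/2)*1)*(-312) = (((-8*I)/2)*1)*(-312) = (-4*I*1)*(-312) = -4*I*(-312) = 1248*I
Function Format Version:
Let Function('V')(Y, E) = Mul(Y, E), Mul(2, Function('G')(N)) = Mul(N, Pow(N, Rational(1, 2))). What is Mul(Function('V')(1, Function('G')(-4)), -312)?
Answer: Mul(1248, I) ≈ Mul(1248.0, I)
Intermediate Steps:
Function('G')(N) = Mul(Rational(1, 2), Pow(N, Rational(3, 2))) (Function('G')(N) = Mul(Rational(1, 2), Mul(N, Pow(N, Rational(1, 2)))) = Mul(Rational(1, 2), Pow(N, Rational(3, 2))))
Function('V')(Y, E) = Mul(E, Y)
Mul(Function('V')(1, Function('G')(-4)), -312) = Mul(Mul(Mul(Rational(1, 2), Pow(-4, Rational(3, 2))), 1), -312) = Mul(Mul(Mul(Rational(1, 2), Mul(-8, I)), 1), -312) = Mul(Mul(Mul(-4, I), 1), -312) = Mul(Mul(-4, I), -312) = Mul(1248, I)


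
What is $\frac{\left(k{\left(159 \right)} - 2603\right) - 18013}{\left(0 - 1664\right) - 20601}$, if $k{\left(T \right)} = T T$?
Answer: $- \frac{933}{4453} \approx -0.20952$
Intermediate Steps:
$k{\left(T \right)} = T^{2}$
$\frac{\left(k{\left(159 \right)} - 2603\right) - 18013}{\left(0 - 1664\right) - 20601} = \frac{\left(159^{2} - 2603\right) - 18013}{\left(0 - 1664\right) - 20601} = \frac{\left(25281 - 2603\right) - 18013}{\left(0 - 1664\right) - 20601} = \frac{22678 - 18013}{-1664 - 20601} = \frac{4665}{-22265} = 4665 \left(- \frac{1}{22265}\right) = - \frac{933}{4453}$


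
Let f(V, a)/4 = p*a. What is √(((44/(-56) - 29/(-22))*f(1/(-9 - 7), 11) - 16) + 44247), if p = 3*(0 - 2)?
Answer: √2160431/7 ≈ 209.98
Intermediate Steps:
p = -6 (p = 3*(-2) = -6)
f(V, a) = -24*a (f(V, a) = 4*(-6*a) = -24*a)
√(((44/(-56) - 29/(-22))*f(1/(-9 - 7), 11) - 16) + 44247) = √(((44/(-56) - 29/(-22))*(-24*11) - 16) + 44247) = √(((44*(-1/56) - 29*(-1/22))*(-264) - 16) + 44247) = √(((-11/14 + 29/22)*(-264) - 16) + 44247) = √(((41/77)*(-264) - 16) + 44247) = √((-984/7 - 16) + 44247) = √(-1096/7 + 44247) = √(308633/7) = √2160431/7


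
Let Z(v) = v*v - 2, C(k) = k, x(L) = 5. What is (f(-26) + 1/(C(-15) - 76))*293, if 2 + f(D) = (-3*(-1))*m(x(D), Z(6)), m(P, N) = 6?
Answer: 426315/91 ≈ 4684.8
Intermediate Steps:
Z(v) = -2 + v**2 (Z(v) = v**2 - 2 = -2 + v**2)
f(D) = 16 (f(D) = -2 - 3*(-1)*6 = -2 + 3*6 = -2 + 18 = 16)
(f(-26) + 1/(C(-15) - 76))*293 = (16 + 1/(-15 - 76))*293 = (16 + 1/(-91))*293 = (16 - 1/91)*293 = (1455/91)*293 = 426315/91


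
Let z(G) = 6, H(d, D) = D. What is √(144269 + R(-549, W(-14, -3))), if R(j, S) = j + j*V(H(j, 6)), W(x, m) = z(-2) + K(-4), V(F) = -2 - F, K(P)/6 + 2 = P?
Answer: 4*√9257 ≈ 384.85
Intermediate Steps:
K(P) = -12 + 6*P
W(x, m) = -30 (W(x, m) = 6 + (-12 + 6*(-4)) = 6 + (-12 - 24) = 6 - 36 = -30)
R(j, S) = -7*j (R(j, S) = j + j*(-2 - 1*6) = j + j*(-2 - 6) = j + j*(-8) = j - 8*j = -7*j)
√(144269 + R(-549, W(-14, -3))) = √(144269 - 7*(-549)) = √(144269 + 3843) = √148112 = 4*√9257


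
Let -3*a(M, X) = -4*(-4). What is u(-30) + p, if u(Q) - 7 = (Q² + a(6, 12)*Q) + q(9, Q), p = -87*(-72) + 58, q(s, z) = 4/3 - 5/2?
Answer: 44327/6 ≈ 7387.8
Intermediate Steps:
a(M, X) = -16/3 (a(M, X) = -(-4)*(-4)/3 = -⅓*16 = -16/3)
q(s, z) = -7/6 (q(s, z) = 4*(⅓) - 5*½ = 4/3 - 5/2 = -7/6)
p = 6322 (p = 6264 + 58 = 6322)
u(Q) = 35/6 + Q² - 16*Q/3 (u(Q) = 7 + ((Q² - 16*Q/3) - 7/6) = 7 + (-7/6 + Q² - 16*Q/3) = 35/6 + Q² - 16*Q/3)
u(-30) + p = (35/6 + (-30)² - 16/3*(-30)) + 6322 = (35/6 + 900 + 160) + 6322 = 6395/6 + 6322 = 44327/6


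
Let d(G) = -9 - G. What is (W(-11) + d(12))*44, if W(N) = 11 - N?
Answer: 44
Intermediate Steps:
(W(-11) + d(12))*44 = ((11 - 1*(-11)) + (-9 - 1*12))*44 = ((11 + 11) + (-9 - 12))*44 = (22 - 21)*44 = 1*44 = 44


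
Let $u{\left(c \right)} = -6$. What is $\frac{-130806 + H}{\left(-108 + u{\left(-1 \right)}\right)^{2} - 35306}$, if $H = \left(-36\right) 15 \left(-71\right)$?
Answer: $\frac{46233}{11155} \approx 4.1446$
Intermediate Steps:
$H = 38340$ ($H = \left(-540\right) \left(-71\right) = 38340$)
$\frac{-130806 + H}{\left(-108 + u{\left(-1 \right)}\right)^{2} - 35306} = \frac{-130806 + 38340}{\left(-108 - 6\right)^{2} - 35306} = - \frac{92466}{\left(-114\right)^{2} - 35306} = - \frac{92466}{12996 - 35306} = - \frac{92466}{-22310} = \left(-92466\right) \left(- \frac{1}{22310}\right) = \frac{46233}{11155}$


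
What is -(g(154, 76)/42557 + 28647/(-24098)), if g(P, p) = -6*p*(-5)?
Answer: 1164186939/1025538586 ≈ 1.1352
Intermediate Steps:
g(P, p) = 30*p
-(g(154, 76)/42557 + 28647/(-24098)) = -((30*76)/42557 + 28647/(-24098)) = -(2280*(1/42557) + 28647*(-1/24098)) = -(2280/42557 - 28647/24098) = -1*(-1164186939/1025538586) = 1164186939/1025538586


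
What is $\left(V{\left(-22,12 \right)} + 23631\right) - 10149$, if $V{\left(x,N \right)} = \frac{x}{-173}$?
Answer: $\frac{2332408}{173} \approx 13482.0$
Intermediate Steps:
$V{\left(x,N \right)} = - \frac{x}{173}$ ($V{\left(x,N \right)} = x \left(- \frac{1}{173}\right) = - \frac{x}{173}$)
$\left(V{\left(-22,12 \right)} + 23631\right) - 10149 = \left(\left(- \frac{1}{173}\right) \left(-22\right) + 23631\right) - 10149 = \left(\frac{22}{173} + 23631\right) - 10149 = \frac{4088185}{173} - 10149 = \frac{2332408}{173}$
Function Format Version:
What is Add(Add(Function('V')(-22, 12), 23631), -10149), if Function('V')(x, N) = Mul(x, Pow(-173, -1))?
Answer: Rational(2332408, 173) ≈ 13482.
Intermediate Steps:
Function('V')(x, N) = Mul(Rational(-1, 173), x) (Function('V')(x, N) = Mul(x, Rational(-1, 173)) = Mul(Rational(-1, 173), x))
Add(Add(Function('V')(-22, 12), 23631), -10149) = Add(Add(Mul(Rational(-1, 173), -22), 23631), -10149) = Add(Add(Rational(22, 173), 23631), -10149) = Add(Rational(4088185, 173), -10149) = Rational(2332408, 173)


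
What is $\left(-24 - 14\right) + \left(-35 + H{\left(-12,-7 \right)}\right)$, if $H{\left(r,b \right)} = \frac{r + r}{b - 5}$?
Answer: $-71$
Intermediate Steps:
$H{\left(r,b \right)} = \frac{2 r}{-5 + b}$
$\left(-24 - 14\right) + \left(-35 + H{\left(-12,-7 \right)}\right) = \left(-24 - 14\right) - \left(35 + \frac{24}{-5 - 7}\right) = \left(-24 - 14\right) - \left(35 + \frac{24}{-12}\right) = -38 - \left(35 + 24 \left(- \frac{1}{12}\right)\right) = -38 + \left(-35 + 2\right) = -38 - 33 = -71$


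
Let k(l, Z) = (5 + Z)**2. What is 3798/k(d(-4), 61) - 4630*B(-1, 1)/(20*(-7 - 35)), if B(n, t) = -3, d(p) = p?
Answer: -53069/3388 ≈ -15.664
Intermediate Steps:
3798/k(d(-4), 61) - 4630*B(-1, 1)/(20*(-7 - 35)) = 3798/((5 + 61)**2) - 4630*(-3/(20*(-7 - 35))) = 3798/(66**2) - 4630/((20*(-1/3))*(-42)) = 3798/4356 - 4630/((-20/3*(-42))) = 3798*(1/4356) - 4630/280 = 211/242 - 4630*1/280 = 211/242 - 463/28 = -53069/3388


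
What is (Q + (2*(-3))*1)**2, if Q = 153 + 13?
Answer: 25600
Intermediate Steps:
Q = 166
(Q + (2*(-3))*1)**2 = (166 + (2*(-3))*1)**2 = (166 - 6*1)**2 = (166 - 6)**2 = 160**2 = 25600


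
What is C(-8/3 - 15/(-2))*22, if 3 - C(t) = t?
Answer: -121/3 ≈ -40.333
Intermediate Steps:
C(t) = 3 - t
C(-8/3 - 15/(-2))*22 = (3 - (-8/3 - 15/(-2)))*22 = (3 - (-8*⅓ - 15*(-½)))*22 = (3 - (-8/3 + 15/2))*22 = (3 - 1*29/6)*22 = (3 - 29/6)*22 = -11/6*22 = -121/3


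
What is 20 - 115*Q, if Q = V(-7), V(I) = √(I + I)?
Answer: 20 - 115*I*√14 ≈ 20.0 - 430.29*I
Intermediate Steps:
V(I) = √2*√I (V(I) = √(2*I) = √2*√I)
Q = I*√14 (Q = √2*√(-7) = √2*(I*√7) = I*√14 ≈ 3.7417*I)
20 - 115*Q = 20 - 115*I*√14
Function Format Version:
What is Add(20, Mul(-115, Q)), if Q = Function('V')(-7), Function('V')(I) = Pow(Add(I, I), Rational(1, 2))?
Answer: Add(20, Mul(-115, I, Pow(14, Rational(1, 2)))) ≈ Add(20.000, Mul(-430.29, I))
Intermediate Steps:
Function('V')(I) = Mul(Pow(2, Rational(1, 2)), Pow(I, Rational(1, 2))) (Function('V')(I) = Pow(Mul(2, I), Rational(1, 2)) = Mul(Pow(2, Rational(1, 2)), Pow(I, Rational(1, 2))))
Q = Mul(I, Pow(14, Rational(1, 2))) (Q = Mul(Pow(2, Rational(1, 2)), Pow(-7, Rational(1, 2))) = Mul(Pow(2, Rational(1, 2)), Mul(I, Pow(7, Rational(1, 2)))) = Mul(I, Pow(14, Rational(1, 2))) ≈ Mul(3.7417, I))
Add(20, Mul(-115, Q)) = Add(20, Mul(-115, Mul(I, Pow(14, Rational(1, 2))))) = Add(20, Mul(-115, I, Pow(14, Rational(1, 2))))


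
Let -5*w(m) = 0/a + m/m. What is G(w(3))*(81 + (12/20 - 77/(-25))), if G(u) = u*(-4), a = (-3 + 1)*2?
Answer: 8468/125 ≈ 67.744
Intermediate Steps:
a = -4 (a = -2*2 = -4)
w(m) = -1/5 (w(m) = -(0/(-4) + m/m)/5 = -(0*(-1/4) + 1)/5 = -(0 + 1)/5 = -1/5*1 = -1/5)
G(u) = -4*u
G(w(3))*(81 + (12/20 - 77/(-25))) = (-4*(-1/5))*(81 + (12/20 - 77/(-25))) = 4*(81 + (12*(1/20) - 77*(-1/25)))/5 = 4*(81 + (3/5 + 77/25))/5 = 4*(81 + 92/25)/5 = (4/5)*(2117/25) = 8468/125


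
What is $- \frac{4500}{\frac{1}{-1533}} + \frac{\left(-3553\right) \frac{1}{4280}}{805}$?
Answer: $\frac{23768091896447}{3445400} \approx 6.8985 \cdot 10^{6}$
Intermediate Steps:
$- \frac{4500}{\frac{1}{-1533}} + \frac{\left(-3553\right) \frac{1}{4280}}{805} = - \frac{4500}{- \frac{1}{1533}} + \left(-3553\right) \frac{1}{4280} \cdot \frac{1}{805} = \left(-4500\right) \left(-1533\right) - \frac{3553}{3445400} = 6898500 - \frac{3553}{3445400} = \frac{23768091896447}{3445400}$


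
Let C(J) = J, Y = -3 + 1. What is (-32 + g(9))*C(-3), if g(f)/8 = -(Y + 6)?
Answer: 192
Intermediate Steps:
Y = -2
g(f) = -32 (g(f) = 8*(-(-2 + 6)) = 8*(-1*4) = 8*(-4) = -32)
(-32 + g(9))*C(-3) = (-32 - 32)*(-3) = -64*(-3) = 192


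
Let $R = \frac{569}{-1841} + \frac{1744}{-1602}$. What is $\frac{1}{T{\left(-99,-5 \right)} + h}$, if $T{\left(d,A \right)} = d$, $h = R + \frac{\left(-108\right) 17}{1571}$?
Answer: $- \frac{2316661011}{235294902056} \approx -0.0098458$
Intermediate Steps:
$R = - \frac{2061121}{1474641}$ ($R = 569 \left(- \frac{1}{1841}\right) + 1744 \left(- \frac{1}{1602}\right) = - \frac{569}{1841} - \frac{872}{801} = - \frac{2061121}{1474641} \approx -1.3977$)
$h = - \frac{5945461967}{2316661011}$ ($h = - \frac{2061121}{1474641} + \frac{\left(-108\right) 17}{1571} = - \frac{2061121}{1474641} - \frac{1836}{1571} = - \frac{5945461967}{2316661011} \approx -2.5664$)
$\frac{1}{T{\left(-99,-5 \right)} + h} = \frac{1}{-99 - \frac{5945461967}{2316661011}} = \frac{1}{- \frac{235294902056}{2316661011}} = - \frac{2316661011}{235294902056}$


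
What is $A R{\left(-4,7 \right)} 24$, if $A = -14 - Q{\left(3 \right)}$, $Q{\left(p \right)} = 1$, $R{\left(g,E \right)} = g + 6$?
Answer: $-720$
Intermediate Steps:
$R{\left(g,E \right)} = 6 + g$
$A = -15$ ($A = -14 - 1 = -15$)
$A R{\left(-4,7 \right)} 24 = - 15 \left(6 - 4\right) 24 = \left(-15\right) 2 \cdot 24 = \left(-30\right) 24 = -720$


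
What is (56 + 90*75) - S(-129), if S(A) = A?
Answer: 6935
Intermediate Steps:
(56 + 90*75) - S(-129) = (56 + 90*75) - 1*(-129) = (56 + 6750) + 129 = 6806 + 129 = 6935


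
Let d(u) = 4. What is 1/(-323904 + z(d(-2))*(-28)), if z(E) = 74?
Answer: -1/325976 ≈ -3.0677e-6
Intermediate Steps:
1/(-323904 + z(d(-2))*(-28)) = 1/(-323904 + 74*(-28)) = 1/(-323904 - 2072) = 1/(-325976) = -1/325976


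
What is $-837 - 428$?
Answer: $-1265$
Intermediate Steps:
$-837 - 428 = -1265$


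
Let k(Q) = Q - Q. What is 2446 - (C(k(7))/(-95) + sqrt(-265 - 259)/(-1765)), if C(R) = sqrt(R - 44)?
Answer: 2446 + 2*I*sqrt(11)/95 + 2*I*sqrt(131)/1765 ≈ 2446.0 + 0.082793*I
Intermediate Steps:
k(Q) = 0
C(R) = sqrt(-44 + R)
2446 - (C(k(7))/(-95) + sqrt(-265 - 259)/(-1765)) = 2446 - (sqrt(-44 + 0)/(-95) + sqrt(-265 - 259)/(-1765)) = 2446 - (sqrt(-44)*(-1/95) + sqrt(-524)*(-1/1765)) = 2446 - ((2*I*sqrt(11))*(-1/95) + (2*I*sqrt(131))*(-1/1765)) = 2446 - (-2*I*sqrt(11)/95 - 2*I*sqrt(131)/1765) = 2446 + (2*I*sqrt(11)/95 + 2*I*sqrt(131)/1765) = 2446 + 2*I*sqrt(11)/95 + 2*I*sqrt(131)/1765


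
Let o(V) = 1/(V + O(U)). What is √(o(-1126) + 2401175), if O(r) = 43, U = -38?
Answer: 2*√1950354393/57 ≈ 1549.6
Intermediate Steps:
o(V) = 1/(43 + V) (o(V) = 1/(V + 43) = 1/(43 + V))
√(o(-1126) + 2401175) = √(1/(43 - 1126) + 2401175) = √(1/(-1083) + 2401175) = √(-1/1083 + 2401175) = √(2600472524/1083) = 2*√1950354393/57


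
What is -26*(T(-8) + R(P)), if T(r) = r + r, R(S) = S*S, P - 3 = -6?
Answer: 182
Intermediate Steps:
P = -3 (P = 3 - 6 = -3)
R(S) = S²
T(r) = 2*r
-26*(T(-8) + R(P)) = -26*(2*(-8) + (-3)²) = -26*(-16 + 9) = -26*(-7) = 182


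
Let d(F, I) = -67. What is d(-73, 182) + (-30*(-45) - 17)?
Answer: 1266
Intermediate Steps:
d(-73, 182) + (-30*(-45) - 17) = -67 + (-30*(-45) - 17) = -67 + (1350 - 17) = -67 + 1333 = 1266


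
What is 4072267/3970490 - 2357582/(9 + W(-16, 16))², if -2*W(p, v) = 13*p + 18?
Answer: -2329177528827/10736204960 ≈ -216.95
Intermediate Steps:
W(p, v) = -9 - 13*p/2 (W(p, v) = -(13*p + 18)/2 = -(18 + 13*p)/2 = -9 - 13*p/2)
4072267/3970490 - 2357582/(9 + W(-16, 16))² = 4072267/3970490 - 2357582/(9 + (-9 - 13/2*(-16)))² = 4072267*(1/3970490) - 2357582/(9 + (-9 + 104))² = 4072267/3970490 - 2357582/(9 + 95)² = 4072267/3970490 - 2357582/(104²) = 4072267/3970490 - 2357582/10816 = 4072267/3970490 - 2357582*1/10816 = 4072267/3970490 - 1178791/5408 = -2329177528827/10736204960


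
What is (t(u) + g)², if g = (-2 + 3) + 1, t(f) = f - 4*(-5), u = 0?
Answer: 484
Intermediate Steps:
t(f) = 20 + f (t(f) = f + 20 = 20 + f)
g = 2 (g = 1 + 1 = 2)
(t(u) + g)² = ((20 + 0) + 2)² = (20 + 2)² = 22² = 484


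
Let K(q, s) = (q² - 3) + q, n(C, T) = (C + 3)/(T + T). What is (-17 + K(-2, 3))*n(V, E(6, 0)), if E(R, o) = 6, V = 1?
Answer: -6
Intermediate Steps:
n(C, T) = (3 + C)/(2*T) (n(C, T) = (3 + C)/((2*T)) = (3 + C)*(1/(2*T)) = (3 + C)/(2*T))
K(q, s) = -3 + q + q² (K(q, s) = (-3 + q²) + q = -3 + q + q²)
(-17 + K(-2, 3))*n(V, E(6, 0)) = (-17 + (-3 - 2 + (-2)²))*((½)*(3 + 1)/6) = (-17 + (-3 - 2 + 4))*((½)*(⅙)*4) = (-17 - 1)*(⅓) = -18*⅓ = -6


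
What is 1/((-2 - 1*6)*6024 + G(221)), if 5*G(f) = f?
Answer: -5/240739 ≈ -2.0769e-5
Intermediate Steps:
G(f) = f/5
1/((-2 - 1*6)*6024 + G(221)) = 1/((-2 - 1*6)*6024 + (⅕)*221) = 1/((-2 - 6)*6024 + 221/5) = 1/(-8*6024 + 221/5) = 1/(-48192 + 221/5) = 1/(-240739/5) = -5/240739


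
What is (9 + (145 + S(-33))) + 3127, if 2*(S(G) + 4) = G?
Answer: 6521/2 ≈ 3260.5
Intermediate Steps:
S(G) = -4 + G/2
(9 + (145 + S(-33))) + 3127 = (9 + (145 + (-4 + (1/2)*(-33)))) + 3127 = (9 + (145 + (-4 - 33/2))) + 3127 = (9 + (145 - 41/2)) + 3127 = (9 + 249/2) + 3127 = 267/2 + 3127 = 6521/2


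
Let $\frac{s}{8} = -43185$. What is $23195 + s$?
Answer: $-322285$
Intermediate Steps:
$s = -345480$ ($s = 8 \left(-43185\right) = -345480$)
$23195 + s = 23195 - 345480 = -322285$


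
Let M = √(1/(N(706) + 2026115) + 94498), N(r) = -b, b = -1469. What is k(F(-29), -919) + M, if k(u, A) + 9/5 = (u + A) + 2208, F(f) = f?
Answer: 6291/5 + √6070163010782273/253448 ≈ 1565.6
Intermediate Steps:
N(r) = 1469 (N(r) = -1*(-1469) = 1469)
M = √6070163010782273/253448 (M = √(1/(1469 + 2026115) + 94498) = √(1/2027584 + 94498) = √(191602632833/2027584) = √6070163010782273/253448 ≈ 307.41)
k(u, A) = 11031/5 + A + u (k(u, A) = -9/5 + ((u + A) + 2208) = -9/5 + ((A + u) + 2208) = -9/5 + (2208 + A + u) = 11031/5 + A + u)
k(F(-29), -919) + M = (11031/5 - 919 - 29) + √6070163010782273/253448 = 6291/5 + √6070163010782273/253448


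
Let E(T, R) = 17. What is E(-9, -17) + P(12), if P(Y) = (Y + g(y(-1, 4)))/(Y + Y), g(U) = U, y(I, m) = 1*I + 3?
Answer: 211/12 ≈ 17.583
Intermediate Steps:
y(I, m) = 3 + I (y(I, m) = I + 3 = 3 + I)
P(Y) = (2 + Y)/(2*Y) (P(Y) = (Y + (3 - 1))/(Y + Y) = (Y + 2)/((2*Y)) = (2 + Y)*(1/(2*Y)) = (2 + Y)/(2*Y))
E(-9, -17) + P(12) = 17 + (1/2)*(2 + 12)/12 = 17 + (1/2)*(1/12)*14 = 17 + 7/12 = 211/12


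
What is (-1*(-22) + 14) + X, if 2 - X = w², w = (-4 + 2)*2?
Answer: 22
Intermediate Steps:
w = -4 (w = -2*2 = -4)
X = -14 (X = 2 - 1*(-4)² = 2 - 1*16 = 2 - 16 = -14)
(-1*(-22) + 14) + X = (-1*(-22) + 14) - 14 = (22 + 14) - 14 = 36 - 14 = 22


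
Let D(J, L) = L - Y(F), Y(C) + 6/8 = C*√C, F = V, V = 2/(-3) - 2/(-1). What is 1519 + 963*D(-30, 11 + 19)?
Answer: 124525/4 - 856*√3 ≈ 29649.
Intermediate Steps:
V = 4/3 (V = 2*(-⅓) - 2*(-1) = -⅔ + 2 = 4/3 ≈ 1.3333)
F = 4/3 ≈ 1.3333
Y(C) = -¾ + C^(3/2) (Y(C) = -¾ + C*√C = -¾ + C^(3/2))
D(J, L) = ¾ + L - 8*√3/9 (D(J, L) = L - (-¾ + (4/3)^(3/2)) = L - (-¾ + 8*√3/9) = L + (¾ - 8*√3/9) = ¾ + L - 8*√3/9)
1519 + 963*D(-30, 11 + 19) = 1519 + 963*(¾ + (11 + 19) - 8*√3/9) = 1519 + 963*(¾ + 30 - 8*√3/9) = 1519 + 963*(123/4 - 8*√3/9) = 1519 + (118449/4 - 856*√3) = 124525/4 - 856*√3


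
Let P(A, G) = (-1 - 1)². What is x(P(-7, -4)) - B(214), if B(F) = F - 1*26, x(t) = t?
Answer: -184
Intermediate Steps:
P(A, G) = 4 (P(A, G) = (-2)² = 4)
B(F) = -26 + F (B(F) = F - 26 = -26 + F)
x(P(-7, -4)) - B(214) = 4 - (-26 + 214) = 4 - 1*188 = 4 - 188 = -184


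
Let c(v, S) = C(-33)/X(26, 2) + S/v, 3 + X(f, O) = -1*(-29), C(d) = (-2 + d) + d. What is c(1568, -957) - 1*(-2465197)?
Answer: 50250509895/20384 ≈ 2.4652e+6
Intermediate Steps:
C(d) = -2 + 2*d
X(f, O) = 26 (X(f, O) = -3 - 1*(-29) = -3 + 29 = 26)
c(v, S) = -34/13 + S/v (c(v, S) = (-2 + 2*(-33))/26 + S/v = (-2 - 66)*(1/26) + S/v = -68*1/26 + S/v = -34/13 + S/v)
c(1568, -957) - 1*(-2465197) = (-34/13 - 957/1568) - 1*(-2465197) = (-34/13 - 957*1/1568) + 2465197 = (-34/13 - 957/1568) + 2465197 = -65753/20384 + 2465197 = 50250509895/20384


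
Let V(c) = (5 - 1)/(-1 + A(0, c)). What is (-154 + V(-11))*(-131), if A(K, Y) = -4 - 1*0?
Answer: 101394/5 ≈ 20279.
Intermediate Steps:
A(K, Y) = -4 (A(K, Y) = -4 + 0 = -4)
V(c) = -4/5 (V(c) = (5 - 1)/(-1 - 4) = 4/(-5) = 4*(-1/5) = -4/5)
(-154 + V(-11))*(-131) = (-154 - 4/5)*(-131) = -774/5*(-131) = 101394/5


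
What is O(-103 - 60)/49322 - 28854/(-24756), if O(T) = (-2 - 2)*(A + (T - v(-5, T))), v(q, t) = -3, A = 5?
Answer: 119873809/101751286 ≈ 1.1781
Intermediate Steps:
O(T) = -32 - 4*T (O(T) = (-2 - 2)*(5 + (T - 1*(-3))) = -4*(5 + (T + 3)) = -4*(5 + (3 + T)) = -4*(8 + T) = -32 - 4*T)
O(-103 - 60)/49322 - 28854/(-24756) = (-32 - 4*(-103 - 60))/49322 - 28854/(-24756) = (-32 - 4*(-163))*(1/49322) - 28854*(-1/24756) = (-32 + 652)*(1/49322) + 4809/4126 = 620*(1/49322) + 4809/4126 = 310/24661 + 4809/4126 = 119873809/101751286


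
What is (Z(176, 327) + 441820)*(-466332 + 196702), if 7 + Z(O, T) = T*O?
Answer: -134643784950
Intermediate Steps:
Z(O, T) = -7 + O*T (Z(O, T) = -7 + T*O = -7 + O*T)
(Z(176, 327) + 441820)*(-466332 + 196702) = ((-7 + 176*327) + 441820)*(-466332 + 196702) = ((-7 + 57552) + 441820)*(-269630) = (57545 + 441820)*(-269630) = 499365*(-269630) = -134643784950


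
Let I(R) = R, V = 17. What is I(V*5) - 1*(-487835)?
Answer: 487920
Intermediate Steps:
I(V*5) - 1*(-487835) = 17*5 - 1*(-487835) = 85 + 487835 = 487920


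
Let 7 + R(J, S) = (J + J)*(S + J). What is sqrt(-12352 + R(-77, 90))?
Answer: I*sqrt(14361) ≈ 119.84*I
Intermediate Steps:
R(J, S) = -7 + 2*J*(J + S) (R(J, S) = -7 + (J + J)*(S + J) = -7 + (2*J)*(J + S) = -7 + 2*J*(J + S))
sqrt(-12352 + R(-77, 90)) = sqrt(-12352 + (-7 + 2*(-77)**2 + 2*(-77)*90)) = sqrt(-12352 + (-7 + 2*5929 - 13860)) = sqrt(-12352 + (-7 + 11858 - 13860)) = sqrt(-12352 - 2009) = sqrt(-14361) = I*sqrt(14361)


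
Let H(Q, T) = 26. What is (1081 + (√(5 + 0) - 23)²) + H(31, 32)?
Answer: 1641 - 46*√5 ≈ 1538.1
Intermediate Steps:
(1081 + (√(5 + 0) - 23)²) + H(31, 32) = (1081 + (√(5 + 0) - 23)²) + 26 = (1081 + (√5 - 23)²) + 26 = (1081 + (-23 + √5)²) + 26 = 1107 + (-23 + √5)²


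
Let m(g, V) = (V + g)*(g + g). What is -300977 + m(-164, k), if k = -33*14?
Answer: -95649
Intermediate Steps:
k = -462
m(g, V) = 2*g*(V + g) (m(g, V) = (V + g)*(2*g) = 2*g*(V + g))
-300977 + m(-164, k) = -300977 + 2*(-164)*(-462 - 164) = -300977 + 2*(-164)*(-626) = -300977 + 205328 = -95649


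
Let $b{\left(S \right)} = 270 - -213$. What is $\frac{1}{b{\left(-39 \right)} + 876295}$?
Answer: $\frac{1}{876778} \approx 1.1405 \cdot 10^{-6}$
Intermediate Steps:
$b{\left(S \right)} = 483$ ($b{\left(S \right)} = 270 + 213 = 483$)
$\frac{1}{b{\left(-39 \right)} + 876295} = \frac{1}{483 + 876295} = \frac{1}{876778}$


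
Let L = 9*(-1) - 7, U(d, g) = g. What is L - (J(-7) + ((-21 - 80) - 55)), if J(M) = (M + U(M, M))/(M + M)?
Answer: 139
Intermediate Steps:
J(M) = 1 (J(M) = (M + M)/(M + M) = (2*M)/((2*M)) = (2*M)*(1/(2*M)) = 1)
L = -16 (L = -9 - 7 = -16)
L - (J(-7) + ((-21 - 80) - 55)) = -16 - (1 + ((-21 - 80) - 55)) = -16 - (1 + (-101 - 55)) = -16 - (1 - 156) = -16 - 1*(-155) = -16 + 155 = 139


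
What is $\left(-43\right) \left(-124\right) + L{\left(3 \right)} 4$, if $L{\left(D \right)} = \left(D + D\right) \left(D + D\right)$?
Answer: $5476$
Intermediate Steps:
$L{\left(D \right)} = 4 D^{2}$ ($L{\left(D \right)} = 2 D 2 D = 4 D^{2}$)
$\left(-43\right) \left(-124\right) + L{\left(3 \right)} 4 = \left(-43\right) \left(-124\right) + 4 \cdot 3^{2} \cdot 4 = 5332 + 4 \cdot 9 \cdot 4 = 5332 + 36 \cdot 4 = 5332 + 144 = 5476$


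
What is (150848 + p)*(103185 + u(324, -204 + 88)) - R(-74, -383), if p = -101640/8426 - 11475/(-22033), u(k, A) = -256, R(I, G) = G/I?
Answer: 9695008796218672665/624459286 ≈ 1.5525e+10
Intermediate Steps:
p = -97397535/8438639 (p = -101640*1/8426 - 11475*(-1/22033) = -4620/383 + 11475/22033 = -97397535/8438639 ≈ -11.542)
(150848 + p)*(103185 + u(324, -204 + 88)) - R(-74, -383) = (150848 - 97397535/8438639)*(103185 - 256) - (-383)/(-74) = (1272854418337/8438639)*102929 - (-383)*(-1)/74 = 131013632425009073/8438639 - 1*383/74 = 131013632425009073/8438639 - 383/74 = 9695008796218672665/624459286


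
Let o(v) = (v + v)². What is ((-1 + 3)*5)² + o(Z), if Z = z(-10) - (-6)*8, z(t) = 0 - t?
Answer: 13556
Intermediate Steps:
z(t) = -t
Z = 58 (Z = -1*(-10) - (-6)*8 = 10 - 1*(-48) = 10 + 48 = 58)
o(v) = 4*v² (o(v) = (2*v)² = 4*v²)
((-1 + 3)*5)² + o(Z) = ((-1 + 3)*5)² + 4*58² = (2*5)² + 4*3364 = 10² + 13456 = 100 + 13456 = 13556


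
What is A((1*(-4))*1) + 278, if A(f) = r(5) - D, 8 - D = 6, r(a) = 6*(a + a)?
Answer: 336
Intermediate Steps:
r(a) = 12*a (r(a) = 6*(2*a) = 12*a)
D = 2 (D = 8 - 1*6 = 8 - 6 = 2)
A(f) = 58 (A(f) = 12*5 - 1*2 = 60 - 2 = 58)
A((1*(-4))*1) + 278 = 58 + 278 = 336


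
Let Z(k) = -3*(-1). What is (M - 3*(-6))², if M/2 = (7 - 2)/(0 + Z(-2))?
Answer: 4096/9 ≈ 455.11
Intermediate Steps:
Z(k) = 3
M = 10/3 (M = 2*((7 - 2)/(0 + 3)) = 2*(5/3) = 10/3 ≈ 3.3333)
(M - 3*(-6))² = (10/3 - 3*(-6))² = (10/3 + 18)² = (64/3)² = 4096/9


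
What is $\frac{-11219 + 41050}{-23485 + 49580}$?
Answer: $\frac{29831}{26095} \approx 1.1432$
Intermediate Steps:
$\frac{-11219 + 41050}{-23485 + 49580} = \frac{29831}{26095}$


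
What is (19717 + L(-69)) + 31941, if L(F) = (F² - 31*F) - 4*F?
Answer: 58834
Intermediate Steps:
L(F) = F² - 35*F
(19717 + L(-69)) + 31941 = (19717 - 69*(-35 - 69)) + 31941 = (19717 - 69*(-104)) + 31941 = (19717 + 7176) + 31941 = 26893 + 31941 = 58834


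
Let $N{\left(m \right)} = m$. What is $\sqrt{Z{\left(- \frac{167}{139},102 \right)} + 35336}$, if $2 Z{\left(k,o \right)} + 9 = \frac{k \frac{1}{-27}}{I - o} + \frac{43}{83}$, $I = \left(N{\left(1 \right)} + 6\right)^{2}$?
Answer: $\frac{\sqrt{4280039621153037642}}{11006298} \approx 187.97$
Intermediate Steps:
$I = 49$ ($I = \left(1 + 6\right)^{2} = 7^{2} = 49$)
$Z{\left(k,o \right)} = - \frac{352}{83} - \frac{k}{54 \left(49 - o\right)}$ ($Z{\left(k,o \right)} = - \frac{9}{2} + \frac{\frac{k \frac{1}{-27}}{49 - o} + \frac{43}{83}}{2} = - \frac{9}{2} + \frac{\frac{k \left(- \frac{1}{27}\right)}{49 - o} + 43 \cdot \frac{1}{83}}{2} = - \frac{9}{2} + \frac{\frac{\left(- \frac{1}{27}\right) k}{49 - o} + \frac{43}{83}}{2} = - \frac{9}{2} + \frac{- \frac{k}{27 \left(49 - o\right)} + \frac{43}{83}}{2} = - \frac{9}{2} + \frac{\frac{43}{83} - \frac{k}{27 \left(49 - o\right)}}{2} = - \frac{9}{2} - \left(- \frac{43}{166} + \frac{k}{54 \left(49 - o\right)}\right) = - \frac{352}{83} - \frac{k}{54 \left(49 - o\right)}$)
$\sqrt{Z{\left(- \frac{167}{139},102 \right)} + 35336} = \sqrt{\frac{931392 - 1938816 + 83 \left(- \frac{167}{139}\right)}{4482 \left(-49 + 102\right)} + 35336} = \sqrt{\frac{931392 - 1938816 + 83 \left(\left(-167\right) \frac{1}{139}\right)}{4482 \cdot 53} + 35336} = \sqrt{\frac{1}{4482} \cdot \frac{1}{53} \left(931392 - 1938816 + 83 \left(- \frac{167}{139}\right)\right) + 35336} = \sqrt{\frac{1}{4482} \cdot \frac{1}{53} \left(931392 - 1938816 - \frac{13861}{139}\right) + 35336} = \sqrt{\frac{1}{4482} \cdot \frac{1}{53} \left(- \frac{140045797}{139}\right) + 35336} = \sqrt{- \frac{140045797}{33018894} + 35336} = \sqrt{\frac{1166615592587}{33018894}} = \frac{\sqrt{4280039621153037642}}{11006298}$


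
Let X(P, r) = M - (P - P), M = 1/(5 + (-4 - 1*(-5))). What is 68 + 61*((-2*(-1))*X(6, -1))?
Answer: 265/3 ≈ 88.333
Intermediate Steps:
M = 1/6 (M = 1/(5 + (-4 + 5)) = 1/(5 + 1) = 1/6 ≈ 0.16667)
X(P, r) = 1/6 (X(P, r) = 1/6 - (P - P) = 1/6 - 1*0 = 1/6 + 0 = 1/6)
68 + 61*((-2*(-1))*X(6, -1)) = 68 + 61*(-2*(-1)*(1/6)) = 68 + 61*(2*(1/6)) = 68 + 61*(1/3) = 68 + 61/3 = 265/3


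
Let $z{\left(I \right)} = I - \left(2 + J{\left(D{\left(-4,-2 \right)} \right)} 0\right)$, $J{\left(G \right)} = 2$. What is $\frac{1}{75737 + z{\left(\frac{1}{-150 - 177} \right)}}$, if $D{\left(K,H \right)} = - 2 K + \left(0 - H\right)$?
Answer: $\frac{327}{24765344} \approx 1.3204 \cdot 10^{-5}$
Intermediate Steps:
$D{\left(K,H \right)} = - H - 2 K$ ($D{\left(K,H \right)} = - 2 K - H = - H - 2 K$)
$z{\left(I \right)} = -2 + I$ ($z{\left(I \right)} = I - \left(2 + 2 \cdot 0\right) = I - \left(2 + 0\right) = I - 2 = -2 + I$)
$\frac{1}{75737 + z{\left(\frac{1}{-150 - 177} \right)}} = \frac{1}{75737 - \left(2 - \frac{1}{-150 - 177}\right)} = \frac{1}{75737 - \left(2 - \frac{1}{-327}\right)} = \frac{1}{75737 - \frac{655}{327}} = \frac{1}{\frac{24765344}{327}} = \frac{327}{24765344}$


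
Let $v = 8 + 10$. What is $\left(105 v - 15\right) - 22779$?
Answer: $-20904$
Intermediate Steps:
$v = 18$
$\left(105 v - 15\right) - 22779 = \left(105 \cdot 18 - 15\right) - 22779 = \left(1890 - 15\right) - 22779 = 1875 - 22779 = -20904$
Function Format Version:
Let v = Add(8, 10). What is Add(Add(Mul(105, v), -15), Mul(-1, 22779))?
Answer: -20904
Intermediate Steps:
v = 18
Add(Add(Mul(105, v), -15), Mul(-1, 22779)) = Add(Add(Mul(105, 18), -15), Mul(-1, 22779)) = Add(Add(1890, -15), -22779) = Add(1875, -22779) = -20904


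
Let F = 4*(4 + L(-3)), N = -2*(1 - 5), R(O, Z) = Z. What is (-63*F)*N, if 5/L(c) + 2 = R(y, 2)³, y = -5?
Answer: -9744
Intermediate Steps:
L(c) = ⅚ (L(c) = 5/(-2 + 2³) = 5/(-2 + 8) = 5/6 = 5*(⅙) = ⅚)
N = 8 (N = -2*(-4) = 8)
F = 58/3 (F = 4*(4 + ⅚) = 4*(29/6) = 58/3 ≈ 19.333)
(-63*F)*N = -63*58/3*8 = -1218*8 = -9744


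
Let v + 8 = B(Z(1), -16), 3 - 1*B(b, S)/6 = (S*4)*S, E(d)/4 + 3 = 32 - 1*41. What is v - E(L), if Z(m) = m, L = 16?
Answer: -6086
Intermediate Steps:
E(d) = -48 (E(d) = -12 + 4*(32 - 1*41) = -12 + 4*(32 - 41) = -12 + 4*(-9) = -12 - 36 = -48)
B(b, S) = 18 - 24*S² (B(b, S) = 18 - 6*S*4*S = 18 - 6*4*S*S = 18 - 24*S²)
v = -6134 (v = -8 + (18 - 24*(-16)²) = -8 + (18 - 24*256) = -8 + (18 - 6144) = -8 - 6126 = -6134)
v - E(L) = -6134 - 1*(-48) = -6134 + 48 = -6086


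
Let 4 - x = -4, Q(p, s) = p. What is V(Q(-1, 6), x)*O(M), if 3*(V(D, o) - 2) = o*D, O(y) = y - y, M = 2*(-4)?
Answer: 0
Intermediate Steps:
x = 8 (x = 4 - 1*(-4) = 4 + 4 = 8)
M = -8
O(y) = 0
V(D, o) = 2 + D*o/3 (V(D, o) = 2 + (o*D)/3 = 2 + (D*o)/3 = 2 + D*o/3)
V(Q(-1, 6), x)*O(M) = (2 + (1/3)*(-1)*8)*0 = (2 - 8/3)*0 = -2/3*0 = 0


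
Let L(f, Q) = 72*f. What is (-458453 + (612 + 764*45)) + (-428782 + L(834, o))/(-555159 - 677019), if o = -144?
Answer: -260889479662/616089 ≈ -4.2346e+5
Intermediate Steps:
(-458453 + (612 + 764*45)) + (-428782 + L(834, o))/(-555159 - 677019) = (-458453 + (612 + 764*45)) + (-428782 + 72*834)/(-555159 - 677019) = (-458453 + (612 + 34380)) + (-428782 + 60048)/(-1232178) = (-458453 + 34992) - 368734*(-1/1232178) = -423461 + 184367/616089 = -260889479662/616089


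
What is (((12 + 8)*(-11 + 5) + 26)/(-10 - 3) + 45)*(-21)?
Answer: -14259/13 ≈ -1096.8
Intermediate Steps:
(((12 + 8)*(-11 + 5) + 26)/(-10 - 3) + 45)*(-21) = ((20*(-6) + 26)/(-13) + 45)*(-21) = ((-120 + 26)*(-1/13) + 45)*(-21) = (-94*(-1/13) + 45)*(-21) = (94/13 + 45)*(-21) = (679/13)*(-21) = -14259/13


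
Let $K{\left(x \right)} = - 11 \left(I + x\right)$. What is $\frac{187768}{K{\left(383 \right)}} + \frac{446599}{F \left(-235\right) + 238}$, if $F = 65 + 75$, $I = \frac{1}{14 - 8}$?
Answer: $- \frac{48091312607}{825989318} \approx -58.223$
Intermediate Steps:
$I = \frac{1}{6} \approx 0.16667$
$F = 140$
$K{\left(x \right)} = - \frac{11}{6} - 11 x$ ($K{\left(x \right)} = - 11 \left(\frac{1}{6} + x\right) = - \frac{11}{6} - 11 x$)
$\frac{187768}{K{\left(383 \right)}} + \frac{446599}{F \left(-235\right) + 238} = \frac{187768}{- \frac{11}{6} - 4213} + \frac{446599}{140 \left(-235\right) + 238} = \frac{187768}{- \frac{11}{6} - 4213} + \frac{446599}{-32900 + 238} = \frac{187768}{- \frac{25289}{6}} + \frac{446599}{-32662} = 187768 \left(- \frac{6}{25289}\right) + 446599 \left(- \frac{1}{32662}\right) = - \frac{1126608}{25289} - \frac{446599}{32662} = - \frac{48091312607}{825989318}$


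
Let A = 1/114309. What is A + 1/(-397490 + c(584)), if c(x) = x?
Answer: 94199/15123309318 ≈ 6.2287e-6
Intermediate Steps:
A = 1/114309 ≈ 8.7482e-6
A + 1/(-397490 + c(584)) = 1/114309 + 1/(-397490 + 584) = 1/114309 + 1/(-396906) = 1/114309 - 1/396906 = 94199/15123309318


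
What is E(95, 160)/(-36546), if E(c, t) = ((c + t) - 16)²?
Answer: -57121/36546 ≈ -1.5630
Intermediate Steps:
E(c, t) = (-16 + c + t)²
E(95, 160)/(-36546) = (-16 + 95 + 160)²/(-36546) = 239²*(-1/36546) = 57121*(-1/36546) = -57121/36546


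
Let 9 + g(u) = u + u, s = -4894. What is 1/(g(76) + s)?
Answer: -1/4751 ≈ -0.00021048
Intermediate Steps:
g(u) = -9 + 2*u (g(u) = -9 + (u + u) = -9 + 2*u)
1/(g(76) + s) = 1/((-9 + 2*76) - 4894) = 1/((-9 + 152) - 4894) = 1/(143 - 4894) = 1/(-4751) = -1/4751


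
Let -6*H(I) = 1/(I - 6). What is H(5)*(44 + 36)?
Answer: 40/3 ≈ 13.333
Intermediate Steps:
H(I) = -1/(6*(-6 + I)) (H(I) = -1/(6*(I - 6)) = -1/(6*(-6 + I)))
H(5)*(44 + 36) = (-1/(-36 + 6*5))*(44 + 36) = -1/(-36 + 30)*80 = -1/(-6)*80 = -1*(-⅙)*80 = (⅙)*80 = 40/3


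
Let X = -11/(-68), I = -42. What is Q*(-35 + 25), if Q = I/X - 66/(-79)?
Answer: 2248980/869 ≈ 2588.0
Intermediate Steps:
X = 11/68 (X = -11*(-1/68) = 11/68 ≈ 0.16176)
Q = -224898/869 (Q = -42/11/68 - 66/(-79) = -42*68/11 - 66*(-1/79) = -2856/11 + 66/79 = -224898/869 ≈ -258.80)
Q*(-35 + 25) = -224898*(-35 + 25)/869 = -224898/869*(-10) = 2248980/869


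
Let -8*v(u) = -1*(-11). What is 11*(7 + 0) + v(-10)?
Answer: 605/8 ≈ 75.625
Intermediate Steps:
v(u) = -11/8 (v(u) = -(-1)*(-11)/8 = -⅛*11 = -11/8)
11*(7 + 0) + v(-10) = 11*(7 + 0) - 11/8 = 11*7 - 11/8 = 77 - 11/8 = 605/8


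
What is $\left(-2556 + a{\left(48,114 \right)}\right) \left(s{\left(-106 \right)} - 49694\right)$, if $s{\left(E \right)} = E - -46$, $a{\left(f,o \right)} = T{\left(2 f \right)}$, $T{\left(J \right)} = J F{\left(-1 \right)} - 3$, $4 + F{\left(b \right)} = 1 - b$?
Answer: $136873254$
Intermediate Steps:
$F{\left(b \right)} = -3 - b$ ($F{\left(b \right)} = -4 - \left(-1 + b\right) = -3 - b$)
$T{\left(J \right)} = -3 - 2 J$ ($T{\left(J \right)} = J \left(-3 - -1\right) - 3 = J \left(-3 + 1\right) - 3 = J \left(-2\right) - 3 = - 2 J - 3 = -3 - 2 J$)
$a{\left(f,o \right)} = -3 - 4 f$ ($a{\left(f,o \right)} = -3 - 2 \cdot 2 f = -3 - 4 f$)
$s{\left(E \right)} = 46 + E$ ($s{\left(E \right)} = E + 46 = 46 + E$)
$\left(-2556 + a{\left(48,114 \right)}\right) \left(s{\left(-106 \right)} - 49694\right) = \left(-2556 - 195\right) \left(\left(46 - 106\right) - 49694\right) = \left(-2556 - 195\right) \left(-60 - 49694\right) = \left(-2556 - 195\right) \left(-49754\right) = \left(-2751\right) \left(-49754\right) = 136873254$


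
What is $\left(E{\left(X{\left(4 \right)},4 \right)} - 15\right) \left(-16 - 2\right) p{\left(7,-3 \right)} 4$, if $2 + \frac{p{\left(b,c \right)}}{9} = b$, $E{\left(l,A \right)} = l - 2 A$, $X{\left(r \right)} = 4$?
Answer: $61560$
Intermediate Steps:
$p{\left(b,c \right)} = -18 + 9 b$
$\left(E{\left(X{\left(4 \right)},4 \right)} - 15\right) \left(-16 - 2\right) p{\left(7,-3 \right)} 4 = \left(\left(4 - 8\right) - 15\right) \left(-16 - 2\right) \left(-18 + 9 \cdot 7\right) 4 = \left(\left(4 - 8\right) - 15\right) \left(-18\right) \left(-18 + 63\right) 4 = \left(-4 - 15\right) \left(-18\right) 45 \cdot 4 = \left(-19\right) \left(-18\right) 45 \cdot 4 = 342 \cdot 45 \cdot 4 = 15390 \cdot 4 = 61560$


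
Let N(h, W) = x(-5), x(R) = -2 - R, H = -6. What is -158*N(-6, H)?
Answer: -474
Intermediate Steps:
N(h, W) = 3 (N(h, W) = -2 - 1*(-5) = -2 + 5 = 3)
-158*N(-6, H) = -158*3 = -474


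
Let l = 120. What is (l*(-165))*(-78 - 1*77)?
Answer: 3069000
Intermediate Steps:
(l*(-165))*(-78 - 1*77) = (120*(-165))*(-78 - 1*77) = -19800*(-78 - 77) = -19800*(-155) = 3069000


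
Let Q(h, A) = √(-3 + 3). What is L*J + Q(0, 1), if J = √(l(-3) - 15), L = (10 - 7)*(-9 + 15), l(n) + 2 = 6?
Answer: 18*I*√11 ≈ 59.699*I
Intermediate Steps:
l(n) = 4 (l(n) = -2 + 6 = 4)
Q(h, A) = 0 (Q(h, A) = √0 = 0)
L = 18 (L = 3*6 = 18)
J = I*√11 (J = √(4 - 15) = √(-11) = I*√11 ≈ 3.3166*I)
L*J + Q(0, 1) = 18*(I*√11) + 0 = 18*I*√11 + 0 = 18*I*√11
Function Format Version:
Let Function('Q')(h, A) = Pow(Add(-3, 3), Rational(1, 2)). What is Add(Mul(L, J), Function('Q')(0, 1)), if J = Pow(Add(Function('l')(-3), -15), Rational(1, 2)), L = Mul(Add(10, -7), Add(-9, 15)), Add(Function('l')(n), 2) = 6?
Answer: Mul(18, I, Pow(11, Rational(1, 2))) ≈ Mul(59.699, I)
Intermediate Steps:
Function('l')(n) = 4 (Function('l')(n) = Add(-2, 6) = 4)
Function('Q')(h, A) = 0 (Function('Q')(h, A) = Pow(0, Rational(1, 2)) = 0)
L = 18 (L = Mul(3, 6) = 18)
J = Mul(I, Pow(11, Rational(1, 2))) (J = Pow(Add(4, -15), Rational(1, 2)) = Pow(-11, Rational(1, 2)) = Mul(I, Pow(11, Rational(1, 2))) ≈ Mul(3.3166, I))
Add(Mul(L, J), Function('Q')(0, 1)) = Add(Mul(18, Mul(I, Pow(11, Rational(1, 2)))), 0) = Add(Mul(18, I, Pow(11, Rational(1, 2))), 0) = Mul(18, I, Pow(11, Rational(1, 2)))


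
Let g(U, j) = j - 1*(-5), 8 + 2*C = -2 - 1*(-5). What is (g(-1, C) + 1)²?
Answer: 49/4 ≈ 12.250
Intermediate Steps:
C = -5/2 (C = -4 + (-2 - 1*(-5))/2 = -4 + (-2 + 5)/2 = -4 + (½)*3 = -4 + 3/2 = -5/2 ≈ -2.5000)
g(U, j) = 5 + j (g(U, j) = j + 5 = 5 + j)
(g(-1, C) + 1)² = ((5 - 5/2) + 1)² = (5/2 + 1)² = (7/2)² = 49/4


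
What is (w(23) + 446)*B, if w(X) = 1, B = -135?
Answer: -60345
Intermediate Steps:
(w(23) + 446)*B = (1 + 446)*(-135) = 447*(-135) = -60345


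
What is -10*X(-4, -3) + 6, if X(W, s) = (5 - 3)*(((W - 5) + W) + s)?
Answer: 326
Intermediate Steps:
X(W, s) = -10 + 2*s + 4*W (X(W, s) = 2*(((-5 + W) + W) + s) = 2*((-5 + 2*W) + s) = 2*(-5 + s + 2*W) = -10 + 2*s + 4*W)
-10*X(-4, -3) + 6 = -10*(-10 + 2*(-3) + 4*(-4)) + 6 = -10*(-10 - 6 - 16) + 6 = -10*(-32) + 6 = 320 + 6 = 326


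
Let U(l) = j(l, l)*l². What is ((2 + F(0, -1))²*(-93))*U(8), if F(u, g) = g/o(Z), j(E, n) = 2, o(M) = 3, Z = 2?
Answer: -99200/3 ≈ -33067.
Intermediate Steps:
F(u, g) = g/3
U(l) = 2*l²
((2 + F(0, -1))²*(-93))*U(8) = ((2 + (⅓)*(-1))²*(-93))*(2*8²) = ((2 - ⅓)²*(-93))*(2*64) = ((5/3)²*(-93))*128 = ((25/9)*(-93))*128 = -775/3*128 = -99200/3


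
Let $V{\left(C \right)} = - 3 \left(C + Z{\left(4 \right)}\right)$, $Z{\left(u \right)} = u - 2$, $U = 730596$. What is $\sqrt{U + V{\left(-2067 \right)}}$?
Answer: $\sqrt{736791} \approx 858.37$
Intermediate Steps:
$Z{\left(u \right)} = -2 + u$ ($Z{\left(u \right)} = u - 2 = -2 + u$)
$V{\left(C \right)} = -6 - 3 C$ ($V{\left(C \right)} = - 3 \left(C + \left(-2 + 4\right)\right) = - 3 \left(C + 2\right) = - 3 \left(2 + C\right) = -6 - 3 C$)
$\sqrt{U + V{\left(-2067 \right)}} = \sqrt{730596 - -6195} = \sqrt{730596 + \left(-6 + 6201\right)} = \sqrt{730596 + 6195} = \sqrt{736791}$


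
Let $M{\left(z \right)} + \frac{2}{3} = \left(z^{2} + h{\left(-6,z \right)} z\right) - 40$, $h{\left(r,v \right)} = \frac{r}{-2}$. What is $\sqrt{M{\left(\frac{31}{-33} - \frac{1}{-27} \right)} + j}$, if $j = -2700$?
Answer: $\frac{13 i \sqrt{1431470}}{297} \approx 52.369 i$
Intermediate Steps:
$h{\left(r,v \right)} = - \frac{r}{2}$ ($h{\left(r,v \right)} = r \left(- \frac{1}{2}\right) = - \frac{r}{2}$)
$M{\left(z \right)} = - \frac{122}{3} + z^{2} + 3 z$ ($M{\left(z \right)} = - \frac{2}{3} - \left(40 - z^{2} - \left(- \frac{1}{2}\right) \left(-6\right) z\right) = - \frac{2}{3} - \left(40 - z^{2} - 3 z\right) = - \frac{2}{3} + \left(-40 + z^{2} + 3 z\right) = - \frac{122}{3} + z^{2} + 3 z$)
$\sqrt{M{\left(\frac{31}{-33} - \frac{1}{-27} \right)} + j} = \sqrt{\left(- \frac{122}{3} + \left(\frac{31}{-33} - \frac{1}{-27}\right)^{2} + 3 \left(\frac{31}{-33} - \frac{1}{-27}\right)\right) - 2700} = \sqrt{\left(- \frac{122}{3} + \left(31 \left(- \frac{1}{33}\right) - - \frac{1}{27}\right)^{2} + 3 \left(31 \left(- \frac{1}{33}\right) - - \frac{1}{27}\right)\right) - 2700} = \sqrt{\left(- \frac{122}{3} + \left(- \frac{31}{33} + \frac{1}{27}\right)^{2} + 3 \left(- \frac{31}{33} + \frac{1}{27}\right)\right) - 2700} = \sqrt{\left(- \frac{122}{3} + \left(- \frac{268}{297}\right)^{2} + 3 \left(- \frac{268}{297}\right)\right) - 2700} = \sqrt{\left(- \frac{122}{3} + \frac{71824}{88209} - \frac{268}{99}\right) - 2700} = \sqrt{- \frac{3754130}{88209} - 2700} = \sqrt{- \frac{241918430}{88209}} = \frac{13 i \sqrt{1431470}}{297}$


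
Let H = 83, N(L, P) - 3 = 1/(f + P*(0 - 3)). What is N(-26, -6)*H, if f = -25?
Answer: 1660/7 ≈ 237.14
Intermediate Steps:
N(L, P) = 3 + 1/(-25 - 3*P) (N(L, P) = 3 + 1/(-25 + P*(0 - 3)) = 3 + 1/(-25 + P*(-3)) = 3 + 1/(-25 - 3*P))
N(-26, -6)*H = ((74 + 9*(-6))/(25 + 3*(-6)))*83 = ((74 - 54)/(25 - 18))*83 = (20/7)*83 = 1660/7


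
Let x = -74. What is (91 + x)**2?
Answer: 289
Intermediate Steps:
(91 + x)**2 = (91 - 74)**2 = 17**2 = 289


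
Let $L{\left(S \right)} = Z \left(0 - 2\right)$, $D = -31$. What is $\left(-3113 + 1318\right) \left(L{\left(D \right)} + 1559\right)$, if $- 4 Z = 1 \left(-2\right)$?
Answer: $-2796610$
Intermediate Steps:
$Z = \frac{1}{2}$ ($Z = - \frac{1 \left(-2\right)}{4} = \left(- \frac{1}{4}\right) \left(-2\right) = \frac{1}{2} \approx 0.5$)
$L{\left(S \right)} = -1$ ($L{\left(S \right)} = \frac{0 - 2}{2} = \frac{1}{2} \left(-2\right) = -1$)
$\left(-3113 + 1318\right) \left(L{\left(D \right)} + 1559\right) = \left(-3113 + 1318\right) \left(-1 + 1559\right) = \left(-1795\right) 1558 = -2796610$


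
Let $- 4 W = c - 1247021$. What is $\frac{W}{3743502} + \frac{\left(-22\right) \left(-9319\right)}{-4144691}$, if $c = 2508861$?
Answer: $- \frac{1037484757948}{7757829523941} \approx -0.13373$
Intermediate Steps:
$W = -315460$ ($W = - \frac{2508861 - 1247021}{4} = \left(- \frac{1}{4}\right) 1261840 = -315460$)
$\frac{W}{3743502} + \frac{\left(-22\right) \left(-9319\right)}{-4144691} = - \frac{315460}{3743502} + \frac{\left(-22\right) \left(-9319\right)}{-4144691} = \left(-315460\right) \frac{1}{3743502} + 205018 \left(- \frac{1}{4144691}\right) = - \frac{157730}{1871751} - \frac{205018}{4144691} = - \frac{1037484757948}{7757829523941}$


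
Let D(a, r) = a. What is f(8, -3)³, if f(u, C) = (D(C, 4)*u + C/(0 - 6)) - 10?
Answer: -300763/8 ≈ -37595.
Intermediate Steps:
f(u, C) = -10 - C/6 + C*u (f(u, C) = (C*u + C/(0 - 6)) - 10 = (C*u + C/(-6)) - 10 = (C*u - C/6) - 10 = (-C/6 + C*u) - 10 = -10 - C/6 + C*u)
f(8, -3)³ = (-10 - ⅙*(-3) - 3*8)³ = (-10 + ½ - 24)³ = (-67/2)³ = -300763/8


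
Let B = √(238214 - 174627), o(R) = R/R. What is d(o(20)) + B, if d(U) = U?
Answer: 1 + √63587 ≈ 253.16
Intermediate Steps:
o(R) = 1
B = √63587 ≈ 252.16
d(o(20)) + B = 1 + √63587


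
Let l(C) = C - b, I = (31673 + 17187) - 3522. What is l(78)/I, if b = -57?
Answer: 135/45338 ≈ 0.0029776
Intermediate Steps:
I = 45338 (I = 48860 - 3522 = 45338)
l(C) = 57 + C (l(C) = C - 1*(-57) = C + 57 = 57 + C)
l(78)/I = (57 + 78)/45338 = 135*(1/45338) = 135/45338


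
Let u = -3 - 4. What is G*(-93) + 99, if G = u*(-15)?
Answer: -9666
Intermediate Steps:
u = -7
G = 105 (G = -7*(-15) = 105)
G*(-93) + 99 = 105*(-93) + 99 = -9765 + 99 = -9666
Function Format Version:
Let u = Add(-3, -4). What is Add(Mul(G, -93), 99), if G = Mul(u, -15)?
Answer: -9666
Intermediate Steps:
u = -7
G = 105 (G = Mul(-7, -15) = 105)
Add(Mul(G, -93), 99) = Add(Mul(105, -93), 99) = Add(-9765, 99) = -9666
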